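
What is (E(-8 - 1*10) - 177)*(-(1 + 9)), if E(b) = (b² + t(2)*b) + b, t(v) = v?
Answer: -930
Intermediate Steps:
E(b) = b² + 3*b (E(b) = (b² + 2*b) + b = b² + 3*b)
(E(-8 - 1*10) - 177)*(-(1 + 9)) = ((-8 - 1*10)*(3 + (-8 - 1*10)) - 177)*(-(1 + 9)) = ((-8 - 10)*(3 + (-8 - 10)) - 177)*(-1*10) = (-18*(3 - 18) - 177)*(-10) = (-18*(-15) - 177)*(-10) = (270 - 177)*(-10) = 93*(-10) = -930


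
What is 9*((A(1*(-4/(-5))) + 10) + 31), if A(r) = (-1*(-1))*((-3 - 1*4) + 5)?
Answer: 351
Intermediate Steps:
A(r) = -2 (A(r) = 1*((-3 - 4) + 5) = 1*(-7 + 5) = 1*(-2) = -2)
9*((A(1*(-4/(-5))) + 10) + 31) = 9*((-2 + 10) + 31) = 9*(8 + 31) = 9*39 = 351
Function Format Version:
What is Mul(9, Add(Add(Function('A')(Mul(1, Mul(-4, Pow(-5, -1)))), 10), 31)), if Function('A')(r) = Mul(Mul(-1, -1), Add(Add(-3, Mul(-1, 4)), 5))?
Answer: 351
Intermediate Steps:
Function('A')(r) = -2 (Function('A')(r) = Mul(1, Add(Add(-3, -4), 5)) = Mul(1, Add(-7, 5)) = Mul(1, -2) = -2)
Mul(9, Add(Add(Function('A')(Mul(1, Mul(-4, Pow(-5, -1)))), 10), 31)) = Mul(9, Add(Add(-2, 10), 31)) = Mul(9, Add(8, 31)) = Mul(9, 39) = 351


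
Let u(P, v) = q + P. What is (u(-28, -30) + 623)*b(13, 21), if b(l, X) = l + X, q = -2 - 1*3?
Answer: 20060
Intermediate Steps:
q = -5 (q = -2 - 3 = -5)
u(P, v) = -5 + P
b(l, X) = X + l
(u(-28, -30) + 623)*b(13, 21) = ((-5 - 28) + 623)*(21 + 13) = (-33 + 623)*34 = 590*34 = 20060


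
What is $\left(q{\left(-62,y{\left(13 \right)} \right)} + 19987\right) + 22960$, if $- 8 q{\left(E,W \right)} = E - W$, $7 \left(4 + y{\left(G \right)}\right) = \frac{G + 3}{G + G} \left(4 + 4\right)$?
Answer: $\frac{15635379}{364} \approx 42954.0$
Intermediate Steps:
$y{\left(G \right)} = -4 + \frac{4 \left(3 + G\right)}{7 G}$ ($y{\left(G \right)} = -4 + \frac{\frac{G + 3}{G + G} \left(4 + 4\right)}{7} = -4 + \frac{\frac{3 + G}{2 G} 8}{7} = -4 + \frac{4 \frac{1}{G} \left(3 + G\right)}{7} = -4 + \frac{4 \left(3 + G\right)}{7 G}$)
$q{\left(E,W \right)} = - \frac{E}{8} + \frac{W}{8}$ ($q{\left(E,W \right)} = - \frac{E - W}{8} = - \frac{E}{8} + \frac{W}{8}$)
$\left(q{\left(-62,y{\left(13 \right)} \right)} + 19987\right) + 22960 = \left(\left(\left(- \frac{1}{8}\right) \left(-62\right) + \frac{\frac{12}{7} \cdot \frac{1}{13} \left(1 - 26\right)}{8}\right) + 19987\right) + 22960 = \left(\left(\frac{31}{4} + \frac{\frac{12}{7} \cdot \frac{1}{13} \left(1 - 26\right)}{8}\right) + 19987\right) + 22960 = \left(\left(\frac{31}{4} + \frac{\frac{12}{7} \cdot \frac{1}{13} \left(-25\right)}{8}\right) + 19987\right) + 22960 = \left(\left(\frac{31}{4} + \frac{1}{8} \left(- \frac{300}{91}\right)\right) + 19987\right) + 22960 = \left(\left(\frac{31}{4} - \frac{75}{182}\right) + 19987\right) + 22960 = \left(\frac{2671}{364} + 19987\right) + 22960 = \frac{7277939}{364} + 22960 = \frac{15635379}{364}$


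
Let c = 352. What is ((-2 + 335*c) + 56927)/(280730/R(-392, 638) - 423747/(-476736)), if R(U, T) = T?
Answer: 8863404996160/22350741311 ≈ 396.56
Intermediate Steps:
((-2 + 335*c) + 56927)/(280730/R(-392, 638) - 423747/(-476736)) = ((-2 + 335*352) + 56927)/(280730/638 - 423747/(-476736)) = ((-2 + 117920) + 56927)/(280730*(1/638) - 423747*(-1/476736)) = (117918 + 56927)/(140365/319 + 141249/158912) = 174845/(22350741311/50692928) = 174845*(50692928/22350741311) = 8863404996160/22350741311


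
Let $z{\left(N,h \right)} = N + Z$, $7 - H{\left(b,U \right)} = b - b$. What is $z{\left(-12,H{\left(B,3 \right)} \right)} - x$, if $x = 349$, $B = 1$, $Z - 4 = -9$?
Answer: $-366$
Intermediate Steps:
$Z = -5$ ($Z = 4 - 9 = -5$)
$H{\left(b,U \right)} = 7$ ($H{\left(b,U \right)} = 7 - \left(b - b\right) = 7 - 0 = 7 + 0 = 7$)
$z{\left(N,h \right)} = -5 + N$ ($z{\left(N,h \right)} = N - 5 = -5 + N$)
$z{\left(-12,H{\left(B,3 \right)} \right)} - x = \left(-5 - 12\right) - 349 = -17 - 349 = -366$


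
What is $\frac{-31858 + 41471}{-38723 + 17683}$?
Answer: $- \frac{9613}{21040} \approx -0.45689$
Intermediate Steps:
$\frac{-31858 + 41471}{-38723 + 17683} = \frac{9613}{-21040} = 9613 \left(- \frac{1}{21040}\right) = - \frac{9613}{21040}$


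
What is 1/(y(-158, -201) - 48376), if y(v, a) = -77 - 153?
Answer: -1/48606 ≈ -2.0574e-5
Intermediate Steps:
y(v, a) = -230
1/(y(-158, -201) - 48376) = 1/(-230 - 48376) = 1/(-48606) = -1/48606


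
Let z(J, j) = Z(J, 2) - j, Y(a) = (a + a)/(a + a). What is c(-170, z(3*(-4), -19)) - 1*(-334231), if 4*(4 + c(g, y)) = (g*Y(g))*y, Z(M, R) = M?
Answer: 667859/2 ≈ 3.3393e+5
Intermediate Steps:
Y(a) = 1 (Y(a) = (2*a)/((2*a)) = (2*a)*(1/(2*a)) = 1)
z(J, j) = J - j
c(g, y) = -4 + g*y/4 (c(g, y) = -4 + ((g*1)*y)/4 = -4 + (g*y)/4 = -4 + g*y/4)
c(-170, z(3*(-4), -19)) - 1*(-334231) = (-4 + (¼)*(-170)*(3*(-4) - 1*(-19))) - 1*(-334231) = (-4 + (¼)*(-170)*(-12 + 19)) + 334231 = (-4 + (¼)*(-170)*7) + 334231 = (-4 - 595/2) + 334231 = -603/2 + 334231 = 667859/2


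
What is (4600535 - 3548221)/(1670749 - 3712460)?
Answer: -1052314/2041711 ≈ -0.51541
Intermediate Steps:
(4600535 - 3548221)/(1670749 - 3712460) = 1052314/(-2041711) = 1052314*(-1/2041711) = -1052314/2041711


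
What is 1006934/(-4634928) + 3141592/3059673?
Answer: 1913360658799/2363560676424 ≈ 0.80952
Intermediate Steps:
1006934/(-4634928) + 3141592/3059673 = 1006934*(-1/4634928) + 3141592*(1/3059673) = -503467/2317464 + 3141592/3059673 = 1913360658799/2363560676424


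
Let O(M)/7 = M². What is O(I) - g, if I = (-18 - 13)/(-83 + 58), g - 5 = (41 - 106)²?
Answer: -2637023/625 ≈ -4219.2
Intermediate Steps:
g = 4230 (g = 5 + (41 - 106)² = 5 + (-65)² = 5 + 4225 = 4230)
I = 31/25 (I = -31/(-25) = -31*(-1/25) = 31/25 ≈ 1.2400)
O(M) = 7*M²
O(I) - g = 7*(31/25)² - 1*4230 = 7*(961/625) - 4230 = 6727/625 - 4230 = -2637023/625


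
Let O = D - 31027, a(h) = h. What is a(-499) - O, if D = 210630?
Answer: -180102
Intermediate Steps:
O = 179603 (O = 210630 - 31027 = 179603)
a(-499) - O = -499 - 1*179603 = -499 - 179603 = -180102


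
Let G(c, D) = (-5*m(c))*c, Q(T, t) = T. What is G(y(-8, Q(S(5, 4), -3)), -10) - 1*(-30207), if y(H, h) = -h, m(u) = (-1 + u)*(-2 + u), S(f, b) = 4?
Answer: 30807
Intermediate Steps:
G(c, D) = c*(-10 - 5*c² + 15*c) (G(c, D) = (-5*(2 + c² - 3*c))*c = (-10 - 5*c² + 15*c)*c = c*(-10 - 5*c² + 15*c))
G(y(-8, Q(S(5, 4), -3)), -10) - 1*(-30207) = 5*(-1*4)*(-2 - (-1*4)² + 3*(-1*4)) - 1*(-30207) = 5*(-4)*(-2 - 1*(-4)² + 3*(-4)) + 30207 = 5*(-4)*(-2 - 1*16 - 12) + 30207 = 5*(-4)*(-2 - 16 - 12) + 30207 = 5*(-4)*(-30) + 30207 = 600 + 30207 = 30807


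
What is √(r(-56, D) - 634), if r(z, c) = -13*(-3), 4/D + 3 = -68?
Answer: I*√595 ≈ 24.393*I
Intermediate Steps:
D = -4/71 (D = 4/(-3 - 68) = 4/(-71) = 4*(-1/71) = -4/71 ≈ -0.056338)
r(z, c) = 39
√(r(-56, D) - 634) = √(39 - 634) = √(-595) = I*√595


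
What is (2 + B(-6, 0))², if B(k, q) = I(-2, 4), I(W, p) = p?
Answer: 36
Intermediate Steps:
B(k, q) = 4
(2 + B(-6, 0))² = (2 + 4)² = 6² = 36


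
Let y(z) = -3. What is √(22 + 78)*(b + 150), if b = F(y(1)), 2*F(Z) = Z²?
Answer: 1545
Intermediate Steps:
F(Z) = Z²/2
b = 9/2 (b = (½)*(-3)² = (½)*9 = 9/2 ≈ 4.5000)
√(22 + 78)*(b + 150) = √(22 + 78)*(9/2 + 150) = √100*(309/2) = 10*(309/2) = 1545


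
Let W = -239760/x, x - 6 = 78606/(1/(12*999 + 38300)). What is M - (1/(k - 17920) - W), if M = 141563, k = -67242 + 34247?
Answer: 4748586096277127594/33543977576435 ≈ 1.4156e+5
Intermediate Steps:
k = -32995
x = 3952938534 (x = 6 + 78606/(1/(12*999 + 38300)) = 6 + 78606/(1/(11988 + 38300)) = 6 + 78606/(1/50288) = 6 + 78606*50288 = 6 + 3952938528 = 3952938534)
W = -39960/658823089 (W = -239760/3952938534 = -239760*1/3952938534 = -39960/658823089 ≈ -6.0654e-5)
M - (1/(k - 17920) - W) = 141563 - (1/(-32995 - 17920) - 1*(-39960/658823089)) = 141563 - (1/(-50915) + 39960/658823089) = 141563 - (-1/50915 + 39960/658823089) = 141563 - 1*1375740311/33543977576435 = 141563 - 1375740311/33543977576435 = 4748586096277127594/33543977576435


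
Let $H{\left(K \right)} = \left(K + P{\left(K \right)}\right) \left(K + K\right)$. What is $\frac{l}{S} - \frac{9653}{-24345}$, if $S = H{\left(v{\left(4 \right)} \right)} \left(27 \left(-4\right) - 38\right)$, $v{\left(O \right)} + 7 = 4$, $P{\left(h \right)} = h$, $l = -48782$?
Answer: $\frac{68796331}{7108740} \approx 9.6777$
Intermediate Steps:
$v{\left(O \right)} = -3$ ($v{\left(O \right)} = -7 + 4 = -3$)
$H{\left(K \right)} = 4 K^{2}$ ($H{\left(K \right)} = \left(K + K\right) \left(K + K\right) = 2 K 2 K = 4 K^{2}$)
$S = -5256$ ($S = 4 \left(-3\right)^{2} \left(27 \left(-4\right) - 38\right) = 4 \cdot 9 \left(-108 - 38\right) = 36 \left(-146\right) = -5256$)
$\frac{l}{S} - \frac{9653}{-24345} = - \frac{48782}{-5256} - \frac{9653}{-24345} = \left(-48782\right) \left(- \frac{1}{5256}\right) - - \frac{9653}{24345} = \frac{24391}{2628} + \frac{9653}{24345} = \frac{68796331}{7108740}$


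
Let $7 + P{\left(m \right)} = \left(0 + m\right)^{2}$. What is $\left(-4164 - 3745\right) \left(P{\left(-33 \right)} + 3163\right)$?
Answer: $-33573705$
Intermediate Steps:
$P{\left(m \right)} = -7 + m^{2}$ ($P{\left(m \right)} = -7 + \left(0 + m\right)^{2} = -7 + m^{2}$)
$\left(-4164 - 3745\right) \left(P{\left(-33 \right)} + 3163\right) = \left(-4164 - 3745\right) \left(\left(-7 + \left(-33\right)^{2}\right) + 3163\right) = - 7909 \left(\left(-7 + 1089\right) + 3163\right) = - 7909 \left(1082 + 3163\right) = \left(-7909\right) 4245 = -33573705$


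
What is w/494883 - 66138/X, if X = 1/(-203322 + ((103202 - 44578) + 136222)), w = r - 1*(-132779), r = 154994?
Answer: 277424327322277/494883 ≈ 5.6059e+8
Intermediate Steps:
w = 287773 (w = 154994 - 1*(-132779) = 154994 + 132779 = 287773)
X = -1/8476 (X = 1/(-203322 + (58624 + 136222)) = 1/(-203322 + 194846) = 1/(-8476) = -1/8476 ≈ -0.00011798)
w/494883 - 66138/X = 287773/494883 - 66138/(-1/8476) = 287773*(1/494883) - 66138*(-8476) = 287773/494883 + 560585688 = 277424327322277/494883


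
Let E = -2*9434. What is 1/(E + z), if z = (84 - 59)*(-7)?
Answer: -1/19043 ≈ -5.2513e-5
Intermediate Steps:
E = -18868
z = -175 (z = 25*(-7) = -175)
1/(E + z) = 1/(-18868 - 175) = 1/(-19043) = -1/19043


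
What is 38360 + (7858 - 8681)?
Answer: 37537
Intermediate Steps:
38360 + (7858 - 8681) = 38360 - 823 = 37537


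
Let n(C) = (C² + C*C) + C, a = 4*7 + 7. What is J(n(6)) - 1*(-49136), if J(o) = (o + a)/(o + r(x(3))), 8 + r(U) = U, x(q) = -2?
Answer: 3341361/68 ≈ 49138.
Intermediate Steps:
r(U) = -8 + U
a = 35 (a = 28 + 7 = 35)
n(C) = C + 2*C² (n(C) = (C² + C²) + C = 2*C² + C = C + 2*C²)
J(o) = (35 + o)/(-10 + o) (J(o) = (o + 35)/(o + (-8 - 2)) = (35 + o)/(o - 10) = (35 + o)/(-10 + o))
J(n(6)) - 1*(-49136) = (35 + 6*(1 + 2*6))/(-10 + 6*(1 + 2*6)) - 1*(-49136) = (35 + 6*(1 + 12))/(-10 + 6*(1 + 12)) + 49136 = (35 + 6*13)/(-10 + 6*13) + 49136 = (35 + 78)/(-10 + 78) + 49136 = 113/68 + 49136 = 3341361/68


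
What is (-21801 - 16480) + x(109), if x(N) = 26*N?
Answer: -35447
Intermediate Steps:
(-21801 - 16480) + x(109) = (-21801 - 16480) + 26*109 = -38281 + 2834 = -35447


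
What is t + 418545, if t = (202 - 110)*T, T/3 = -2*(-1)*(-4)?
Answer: 416337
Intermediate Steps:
T = -24 (T = 3*(-2*(-1)*(-4)) = 3*(2*(-4)) = 3*(-8) = -24)
t = -2208 (t = (202 - 110)*(-24) = 92*(-24) = -2208)
t + 418545 = -2208 + 418545 = 416337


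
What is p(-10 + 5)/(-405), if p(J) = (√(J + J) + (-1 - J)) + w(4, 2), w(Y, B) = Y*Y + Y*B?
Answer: -28/405 - I*√10/405 ≈ -0.069136 - 0.0078081*I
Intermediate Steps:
w(Y, B) = Y² + B*Y
p(J) = 23 - J + √2*√J (p(J) = (√(J + J) + (-1 - J)) + 4*(2 + 4) = (√(2*J) + (-1 - J)) + 4*6 = (√2*√J + (-1 - J)) + 24 = (-1 - J + √2*√J) + 24 = 23 - J + √2*√J)
p(-10 + 5)/(-405) = (23 - (-10 + 5) + √2*√(-10 + 5))/(-405) = (23 - 1*(-5) + √2*√(-5))*(-1/405) = (23 + 5 + √2*(I*√5))*(-1/405) = (23 + 5 + I*√10)*(-1/405) = (28 + I*√10)*(-1/405) = -28/405 - I*√10/405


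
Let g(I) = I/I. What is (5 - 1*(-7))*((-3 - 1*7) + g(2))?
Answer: -108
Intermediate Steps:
g(I) = 1
(5 - 1*(-7))*((-3 - 1*7) + g(2)) = (5 - 1*(-7))*((-3 - 1*7) + 1) = (5 + 7)*((-3 - 7) + 1) = 12*(-10 + 1) = 12*(-9) = -108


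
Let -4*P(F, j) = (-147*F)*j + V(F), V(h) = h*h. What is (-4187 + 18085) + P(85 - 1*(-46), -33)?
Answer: -298525/2 ≈ -1.4926e+5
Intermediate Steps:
V(h) = h²
P(F, j) = -F²/4 + 147*F*j/4 (P(F, j) = -((-147*F)*j + F²)/4 = -(-147*F*j + F²)/4 = -(F² - 147*F*j)/4 = -F²/4 + 147*F*j/4)
(-4187 + 18085) + P(85 - 1*(-46), -33) = (-4187 + 18085) + (85 - 1*(-46))*(-(85 - 1*(-46)) + 147*(-33))/4 = 13898 + (85 + 46)*(-(85 + 46) - 4851)/4 = 13898 + (¼)*131*(-1*131 - 4851) = 13898 + (¼)*131*(-131 - 4851) = 13898 + (¼)*131*(-4982) = 13898 - 326321/2 = -298525/2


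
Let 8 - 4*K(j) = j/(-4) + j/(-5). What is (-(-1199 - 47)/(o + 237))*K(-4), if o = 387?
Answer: 19313/6240 ≈ 3.0950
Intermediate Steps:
K(j) = 2 + 9*j/80 (K(j) = 2 - (j/(-4) + j/(-5))/4 = 2 - (j*(-1/4) + j*(-1/5))/4 = 2 - (-j/4 - j/5)/4 = 2 - (-9)*j/80 = 2 + 9*j/80)
(-(-1199 - 47)/(o + 237))*K(-4) = (-(-1199 - 47)/(387 + 237))*(2 + (9/80)*(-4)) = (-(-1246)/624)*(2 - 9/20) = -(-1246)/624*(31/20) = -1*(-623/312)*(31/20) = (623/312)*(31/20) = 19313/6240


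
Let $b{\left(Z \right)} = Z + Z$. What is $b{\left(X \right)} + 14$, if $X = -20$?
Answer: $-26$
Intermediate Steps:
$b{\left(Z \right)} = 2 Z$
$b{\left(X \right)} + 14 = 2 \left(-20\right) + 14 = -40 + 14 = -26$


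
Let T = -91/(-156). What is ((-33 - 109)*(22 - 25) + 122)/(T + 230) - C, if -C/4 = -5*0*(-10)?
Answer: 6576/2767 ≈ 2.3766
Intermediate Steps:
T = 7/12 (T = -91*(-1/156) = 7/12 ≈ 0.58333)
C = 0 (C = -4*(-5*0)*(-10) = -0*(-10) = -4*0 = 0)
((-33 - 109)*(22 - 25) + 122)/(T + 230) - C = ((-33 - 109)*(22 - 25) + 122)/(7/12 + 230) - 1*0 = (-142*(-3) + 122)/(2767/12) + 0 = (426 + 122)*(12/2767) + 0 = 548*(12/2767) + 0 = 6576/2767 + 0 = 6576/2767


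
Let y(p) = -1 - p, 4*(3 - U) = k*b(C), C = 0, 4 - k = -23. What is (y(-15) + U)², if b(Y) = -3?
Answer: 22201/16 ≈ 1387.6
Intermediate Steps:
k = 27 (k = 4 - 1*(-23) = 4 + 23 = 27)
U = 93/4 (U = 3 - 27*(-3)/4 = 3 - ¼*(-81) = 3 + 81/4 = 93/4 ≈ 23.250)
(y(-15) + U)² = ((-1 - 1*(-15)) + 93/4)² = ((-1 + 15) + 93/4)² = (14 + 93/4)² = (149/4)² = 22201/16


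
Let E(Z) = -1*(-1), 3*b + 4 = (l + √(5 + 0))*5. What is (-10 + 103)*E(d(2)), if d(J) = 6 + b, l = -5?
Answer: 93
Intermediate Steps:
b = -29/3 + 5*√5/3 (b = -4/3 + ((-5 + √(5 + 0))*5)/3 = -4/3 + ((-5 + √5)*5)/3 = -4/3 + (-25 + 5*√5)/3 = -4/3 + (-25/3 + 5*√5/3) = -29/3 + 5*√5/3 ≈ -5.9399)
d(J) = -11/3 + 5*√5/3 (d(J) = 6 + (-29/3 + 5*√5/3) = -11/3 + 5*√5/3)
E(Z) = 1
(-10 + 103)*E(d(2)) = (-10 + 103)*1 = 93*1 = 93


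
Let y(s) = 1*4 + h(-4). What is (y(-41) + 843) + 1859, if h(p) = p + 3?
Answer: 2705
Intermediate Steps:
h(p) = 3 + p
y(s) = 3 (y(s) = 1*4 + (3 - 4) = 4 - 1 = 3)
(y(-41) + 843) + 1859 = (3 + 843) + 1859 = 846 + 1859 = 2705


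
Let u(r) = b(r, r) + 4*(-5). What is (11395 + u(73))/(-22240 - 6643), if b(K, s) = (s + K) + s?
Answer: -682/1699 ≈ -0.40141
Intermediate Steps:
b(K, s) = K + 2*s (b(K, s) = (K + s) + s = K + 2*s)
u(r) = -20 + 3*r (u(r) = (r + 2*r) + 4*(-5) = 3*r - 20 = -20 + 3*r)
(11395 + u(73))/(-22240 - 6643) = (11395 + (-20 + 3*73))/(-22240 - 6643) = (11395 + (-20 + 219))/(-28883) = (11395 + 199)*(-1/28883) = 11594*(-1/28883) = -682/1699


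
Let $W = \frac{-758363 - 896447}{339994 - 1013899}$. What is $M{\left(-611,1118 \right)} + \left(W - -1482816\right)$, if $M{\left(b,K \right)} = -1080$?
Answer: $\frac{199710190778}{134781} \approx 1.4817 \cdot 10^{6}$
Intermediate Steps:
$W = \frac{330962}{134781}$ ($W = - \frac{1654810}{-673905} = \left(-1654810\right) \left(- \frac{1}{673905}\right) = \frac{330962}{134781} \approx 2.4556$)
$M{\left(-611,1118 \right)} + \left(W - -1482816\right) = -1080 + \left(\frac{330962}{134781} - -1482816\right) = -1080 + \left(\frac{330962}{134781} + 1482816\right) = -1080 + \frac{199855754258}{134781} = \frac{199710190778}{134781}$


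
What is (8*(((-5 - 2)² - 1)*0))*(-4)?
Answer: 0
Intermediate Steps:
(8*(((-5 - 2)² - 1)*0))*(-4) = (8*(((-7)² - 1)*0))*(-4) = (8*((49 - 1)*0))*(-4) = (8*(48*0))*(-4) = (8*0)*(-4) = 0*(-4) = 0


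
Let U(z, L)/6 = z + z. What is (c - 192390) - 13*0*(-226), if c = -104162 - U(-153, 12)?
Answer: -294716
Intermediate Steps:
U(z, L) = 12*z (U(z, L) = 6*(z + z) = 6*(2*z) = 12*z)
c = -102326 (c = -104162 - 12*(-153) = -104162 - 1*(-1836) = -104162 + 1836 = -102326)
(c - 192390) - 13*0*(-226) = (-102326 - 192390) - 13*0*(-226) = -294716 + 0*(-226) = -294716 + 0 = -294716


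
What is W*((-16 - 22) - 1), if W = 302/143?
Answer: -906/11 ≈ -82.364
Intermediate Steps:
W = 302/143 (W = 302*(1/143) = 302/143 ≈ 2.1119)
W*((-16 - 22) - 1) = 302*((-16 - 22) - 1)/143 = 302*(-38 - 1)/143 = (302/143)*(-39) = -906/11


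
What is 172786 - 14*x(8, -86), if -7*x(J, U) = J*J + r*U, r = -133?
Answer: 195790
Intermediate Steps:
x(J, U) = 19*U - J²/7 (x(J, U) = -(J*J - 133*U)/7 = -(J² - 133*U)/7 = 19*U - J²/7)
172786 - 14*x(8, -86) = 172786 - 14*(19*(-86) - ⅐*8²) = 172786 - 14*(-1634 - ⅐*64) = 172786 - 14*(-1634 - 64/7) = 172786 - 14*(-11502)/7 = 172786 - 1*(-23004) = 172786 + 23004 = 195790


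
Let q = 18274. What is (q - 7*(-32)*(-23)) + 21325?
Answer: 34447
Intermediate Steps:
(q - 7*(-32)*(-23)) + 21325 = (18274 - 7*(-32)*(-23)) + 21325 = (18274 + 224*(-23)) + 21325 = (18274 - 5152) + 21325 = 13122 + 21325 = 34447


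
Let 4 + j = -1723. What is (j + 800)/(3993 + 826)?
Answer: -927/4819 ≈ -0.19236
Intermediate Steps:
j = -1727 (j = -4 - 1723 = -1727)
(j + 800)/(3993 + 826) = (-1727 + 800)/(3993 + 826) = -927/4819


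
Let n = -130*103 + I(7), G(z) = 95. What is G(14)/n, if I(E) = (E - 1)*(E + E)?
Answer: -95/13306 ≈ -0.0071396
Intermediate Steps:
I(E) = 2*E*(-1 + E) (I(E) = (-1 + E)*(2*E) = 2*E*(-1 + E))
n = -13306 (n = -130*103 + 2*7*(-1 + 7) = -13390 + 2*7*6 = -13390 + 84 = -13306)
G(14)/n = 95/(-13306) = 95*(-1/13306) = -95/13306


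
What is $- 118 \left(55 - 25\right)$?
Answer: $-3540$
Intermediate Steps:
$- 118 \left(55 - 25\right) = \left(-118\right) 30 = -3540$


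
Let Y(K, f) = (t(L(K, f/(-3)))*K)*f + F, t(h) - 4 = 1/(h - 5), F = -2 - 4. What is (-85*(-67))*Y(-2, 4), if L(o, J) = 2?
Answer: -603670/3 ≈ -2.0122e+5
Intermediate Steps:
F = -6
t(h) = 4 + 1/(-5 + h) (t(h) = 4 + 1/(h - 5) = 4 + 1/(-5 + h))
Y(K, f) = -6 + 11*K*f/3 (Y(K, f) = (((-19 + 4*2)/(-5 + 2))*K)*f - 6 = (((-19 + 8)/(-3))*K)*f - 6 = ((-⅓*(-11))*K)*f - 6 = (11*K/3)*f - 6 = 11*K*f/3 - 6 = -6 + 11*K*f/3)
(-85*(-67))*Y(-2, 4) = (-85*(-67))*(-6 + (11/3)*(-2)*4) = 5695*(-6 - 88/3) = 5695*(-106/3) = -603670/3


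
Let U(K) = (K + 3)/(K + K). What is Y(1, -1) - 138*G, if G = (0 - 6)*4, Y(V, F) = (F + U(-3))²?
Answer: 3313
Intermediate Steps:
U(K) = (3 + K)/(2*K) (U(K) = (3 + K)/((2*K)) = (3 + K)*(1/(2*K)) = (3 + K)/(2*K))
Y(V, F) = F² (Y(V, F) = (F + (½)*(3 - 3)/(-3))² = (F + (½)*(-⅓)*0)² = (F + 0)² = F²)
G = -24 (G = -6*4 = -24)
Y(1, -1) - 138*G = (-1)² - 138*(-24) = 1 + 3312 = 3313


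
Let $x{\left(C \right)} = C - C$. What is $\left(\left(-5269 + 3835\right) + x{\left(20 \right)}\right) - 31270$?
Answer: $-32704$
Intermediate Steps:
$x{\left(C \right)} = 0$
$\left(\left(-5269 + 3835\right) + x{\left(20 \right)}\right) - 31270 = \left(\left(-5269 + 3835\right) + 0\right) - 31270 = \left(-1434 + 0\right) - 31270 = -1434 - 31270 = -32704$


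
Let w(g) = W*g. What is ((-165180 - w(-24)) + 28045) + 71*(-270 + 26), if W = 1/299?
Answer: -46183217/299 ≈ -1.5446e+5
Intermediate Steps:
W = 1/299 ≈ 0.0033445
w(g) = g/299
((-165180 - w(-24)) + 28045) + 71*(-270 + 26) = ((-165180 - (-24)/299) + 28045) + 71*(-270 + 26) = ((-165180 - 1*(-24/299)) + 28045) + 71*(-244) = ((-165180 + 24/299) + 28045) - 17324 = (-49388796/299 + 28045) - 17324 = -41003341/299 - 17324 = -46183217/299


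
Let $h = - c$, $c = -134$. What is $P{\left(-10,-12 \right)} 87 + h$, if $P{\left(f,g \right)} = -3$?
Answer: $-127$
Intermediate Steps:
$h = 134$ ($h = \left(-1\right) \left(-134\right) = 134$)
$P{\left(-10,-12 \right)} 87 + h = \left(-3\right) 87 + 134 = -261 + 134 = -127$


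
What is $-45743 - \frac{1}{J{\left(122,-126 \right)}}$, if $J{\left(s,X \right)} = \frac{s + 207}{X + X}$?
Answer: $- \frac{2149885}{47} \approx -45742.0$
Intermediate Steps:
$J{\left(s,X \right)} = \frac{207 + s}{2 X}$
$-45743 - \frac{1}{J{\left(122,-126 \right)}} = -45743 - \frac{1}{\frac{1}{2} \frac{1}{-126} \left(207 + 122\right)} = -45743 - \frac{1}{\frac{1}{2} \left(- \frac{1}{126}\right) 329} = -45743 - \frac{1}{- \frac{47}{36}} = -45743 - - \frac{36}{47} = -45743 + \frac{36}{47} = - \frac{2149885}{47}$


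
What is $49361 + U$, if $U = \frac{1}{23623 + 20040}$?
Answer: $\frac{2155249344}{43663} \approx 49361.0$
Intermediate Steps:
$U = \frac{1}{43663} \approx 2.2903 \cdot 10^{-5}$
$49361 + U = 49361 + \frac{1}{43663} = \frac{2155249344}{43663}$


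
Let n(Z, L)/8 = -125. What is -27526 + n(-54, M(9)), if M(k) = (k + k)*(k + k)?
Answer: -28526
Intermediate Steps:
M(k) = 4*k**2 (M(k) = (2*k)*(2*k) = 4*k**2)
n(Z, L) = -1000 (n(Z, L) = 8*(-125) = -1000)
-27526 + n(-54, M(9)) = -27526 - 1000 = -28526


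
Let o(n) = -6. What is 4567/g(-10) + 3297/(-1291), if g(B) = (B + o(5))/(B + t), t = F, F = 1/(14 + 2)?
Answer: 936619491/330496 ≈ 2834.0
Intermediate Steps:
F = 1/16 ≈ 0.062500
t = 1/16 ≈ 0.062500
g(B) = (-6 + B)/(1/16 + B) (g(B) = (B - 6)/(B + 1/16) = (-6 + B)/(1/16 + B))
4567/g(-10) + 3297/(-1291) = 4567/((16*(-6 - 10)/(1 + 16*(-10)))) + 3297/(-1291) = 4567/((16*(-16)/(1 - 160))) + 3297*(-1/1291) = 4567/((16*(-16)/(-159))) - 3297/1291 = 4567/((16*(-1/159)*(-16))) - 3297/1291 = 4567/(256/159) - 3297/1291 = 4567*(159/256) - 3297/1291 = 726153/256 - 3297/1291 = 936619491/330496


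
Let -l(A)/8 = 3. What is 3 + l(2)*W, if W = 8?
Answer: -189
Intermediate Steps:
l(A) = -24 (l(A) = -8*3 = -24)
3 + l(2)*W = 3 - 24*8 = 3 - 192 = -189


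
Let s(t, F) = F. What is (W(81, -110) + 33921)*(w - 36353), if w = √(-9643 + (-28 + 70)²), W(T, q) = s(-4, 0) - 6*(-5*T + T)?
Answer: -1303800345 + 35865*I*√7879 ≈ -1.3038e+9 + 3.1835e+6*I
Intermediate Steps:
W(T, q) = 24*T (W(T, q) = 0 - 6*(-5*T + T) = 0 - (-24)*T = 0 + 24*T = 24*T)
w = I*√7879 (w = √(-9643 + 42²) = √(-9643 + 1764) = √(-7879) = I*√7879 ≈ 88.764*I)
(W(81, -110) + 33921)*(w - 36353) = (24*81 + 33921)*(I*√7879 - 36353) = (1944 + 33921)*(-36353 + I*√7879) = 35865*(-36353 + I*√7879) = -1303800345 + 35865*I*√7879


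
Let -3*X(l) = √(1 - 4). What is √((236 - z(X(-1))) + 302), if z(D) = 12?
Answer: √526 ≈ 22.935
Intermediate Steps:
X(l) = -I*√3/3 (X(l) = -√(1 - 4)/3 = -I*√3/3)
√((236 - z(X(-1))) + 302) = √((236 - 1*12) + 302) = √((236 - 12) + 302) = √(224 + 302) = √526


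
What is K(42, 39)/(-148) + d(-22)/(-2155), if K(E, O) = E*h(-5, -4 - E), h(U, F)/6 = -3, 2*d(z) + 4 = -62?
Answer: 408516/79735 ≈ 5.1234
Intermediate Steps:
d(z) = -33 (d(z) = -2 + (½)*(-62) = -2 - 31 = -33)
h(U, F) = -18 (h(U, F) = 6*(-3) = -18)
K(E, O) = -18*E (K(E, O) = E*(-18) = -18*E)
K(42, 39)/(-148) + d(-22)/(-2155) = -18*42/(-148) - 33/(-2155) = -756*(-1/148) - 33*(-1/2155) = 189/37 + 33/2155 = 408516/79735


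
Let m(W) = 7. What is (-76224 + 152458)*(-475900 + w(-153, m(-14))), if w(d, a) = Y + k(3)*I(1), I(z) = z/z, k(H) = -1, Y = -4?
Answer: -36280141770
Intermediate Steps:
I(z) = 1
w(d, a) = -5 (w(d, a) = -4 - 1*1 = -4 - 1 = -5)
(-76224 + 152458)*(-475900 + w(-153, m(-14))) = (-76224 + 152458)*(-475900 - 5) = 76234*(-475905) = -36280141770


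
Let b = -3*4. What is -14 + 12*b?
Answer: -158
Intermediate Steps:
b = -12
-14 + 12*b = -14 + 12*(-12) = -14 - 144 = -158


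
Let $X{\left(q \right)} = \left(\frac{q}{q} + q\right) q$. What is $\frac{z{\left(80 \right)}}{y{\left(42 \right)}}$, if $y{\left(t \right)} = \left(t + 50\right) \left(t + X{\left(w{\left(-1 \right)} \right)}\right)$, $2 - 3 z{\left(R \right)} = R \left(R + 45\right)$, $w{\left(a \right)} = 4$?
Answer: $- \frac{4999}{8556} \approx -0.58427$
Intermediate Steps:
$X{\left(q \right)} = q \left(1 + q\right)$ ($X{\left(q \right)} = \left(1 + q\right) q = q \left(1 + q\right)$)
$z{\left(R \right)} = \frac{2}{3} - \frac{R \left(45 + R\right)}{3}$ ($z{\left(R \right)} = \frac{2}{3} - \frac{R \left(R + 45\right)}{3} = \frac{2}{3} - \frac{R \left(45 + R\right)}{3}$)
$y{\left(t \right)} = \left(20 + t\right) \left(50 + t\right)$ ($y{\left(t \right)} = \left(t + 50\right) \left(t + 4 \left(1 + 4\right)\right) = \left(50 + t\right) \left(t + 4 \cdot 5\right) = \left(50 + t\right) \left(t + 20\right) = \left(50 + t\right) \left(20 + t\right) = \left(20 + t\right) \left(50 + t\right)$)
$\frac{z{\left(80 \right)}}{y{\left(42 \right)}} = \frac{\frac{2}{3} - 1200 - \frac{80^{2}}{3}}{1000 + 42^{2} + 70 \cdot 42} = \frac{\frac{2}{3} - 1200 - \frac{6400}{3}}{1000 + 1764 + 2940} = \frac{\frac{2}{3} - 1200 - \frac{6400}{3}}{5704} = \left(- \frac{9998}{3}\right) \frac{1}{5704} = - \frac{4999}{8556}$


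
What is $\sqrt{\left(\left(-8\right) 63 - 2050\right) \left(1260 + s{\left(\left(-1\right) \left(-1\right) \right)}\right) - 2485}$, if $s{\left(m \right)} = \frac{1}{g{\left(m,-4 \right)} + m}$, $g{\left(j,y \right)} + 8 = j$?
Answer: $\frac{i \sqrt{28980894}}{3} \approx 1794.5 i$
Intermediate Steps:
$g{\left(j,y \right)} = -8 + j$
$s{\left(m \right)} = \frac{1}{-8 + 2 m}$ ($s{\left(m \right)} = \frac{1}{\left(-8 + m\right) + m} = \frac{1}{-8 + 2 m}$)
$\sqrt{\left(\left(-8\right) 63 - 2050\right) \left(1260 + s{\left(\left(-1\right) \left(-1\right) \right)}\right) - 2485} = \sqrt{\left(\left(-8\right) 63 - 2050\right) \left(1260 + \frac{1}{2 \left(-4 - -1\right)}\right) - 2485} = \sqrt{\left(-504 - 2050\right) \left(1260 + \frac{1}{2 \left(-4 + 1\right)}\right) - 2485} = \sqrt{- 2554 \left(1260 + \frac{1}{2 \left(-3\right)}\right) - 2485} = \sqrt{- 2554 \left(1260 + \frac{1}{2} \left(- \frac{1}{3}\right)\right) - 2485} = \sqrt{- 2554 \left(1260 - \frac{1}{6}\right) - 2485} = \sqrt{\left(-2554\right) \frac{7559}{6} - 2485} = \sqrt{- \frac{9652843}{3} - 2485} = \sqrt{- \frac{9660298}{3}} = \frac{i \sqrt{28980894}}{3}$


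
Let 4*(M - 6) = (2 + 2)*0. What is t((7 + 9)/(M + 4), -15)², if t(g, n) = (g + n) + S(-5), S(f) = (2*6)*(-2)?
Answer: 34969/25 ≈ 1398.8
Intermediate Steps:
S(f) = -24 (S(f) = 12*(-2) = -24)
M = 6 (M = 6 + ((2 + 2)*0)/4 = 6 + (4*0)/4 = 6 + (¼)*0 = 6 + 0 = 6)
t(g, n) = -24 + g + n (t(g, n) = (g + n) - 24 = -24 + g + n)
t((7 + 9)/(M + 4), -15)² = (-24 + (7 + 9)/(6 + 4) - 15)² = (-24 + 16/10 - 15)² = (-24 + 16*(⅒) - 15)² = (-24 + 8/5 - 15)² = (-187/5)² = 34969/25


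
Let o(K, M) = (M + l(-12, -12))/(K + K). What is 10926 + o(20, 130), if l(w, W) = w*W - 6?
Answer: 109327/10 ≈ 10933.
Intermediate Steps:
l(w, W) = -6 + W*w (l(w, W) = W*w - 6 = -6 + W*w)
o(K, M) = (138 + M)/(2*K) (o(K, M) = (M + (-6 - 12*(-12)))/(K + K) = (M + (-6 + 144))/((2*K)) = (M + 138)*(1/(2*K)) = (138 + M)*(1/(2*K)) = (138 + M)/(2*K))
10926 + o(20, 130) = 10926 + (½)*(138 + 130)/20 = 10926 + (½)*(1/20)*268 = 10926 + 67/10 = 109327/10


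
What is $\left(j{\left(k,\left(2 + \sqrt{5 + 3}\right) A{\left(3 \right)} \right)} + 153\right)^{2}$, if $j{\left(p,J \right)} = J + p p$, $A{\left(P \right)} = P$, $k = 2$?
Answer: $26641 + 1956 \sqrt{2} \approx 29407.0$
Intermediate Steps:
$j{\left(p,J \right)} = J + p^{2}$
$\left(j{\left(k,\left(2 + \sqrt{5 + 3}\right) A{\left(3 \right)} \right)} + 153\right)^{2} = \left(\left(\left(2 + \sqrt{5 + 3}\right) 3 + 2^{2}\right) + 153\right)^{2} = \left(\left(\left(2 + \sqrt{8}\right) 3 + 4\right) + 153\right)^{2} = \left(\left(\left(2 + 2 \sqrt{2}\right) 3 + 4\right) + 153\right)^{2} = \left(\left(\left(6 + 6 \sqrt{2}\right) + 4\right) + 153\right)^{2} = \left(\left(10 + 6 \sqrt{2}\right) + 153\right)^{2} = \left(163 + 6 \sqrt{2}\right)^{2}$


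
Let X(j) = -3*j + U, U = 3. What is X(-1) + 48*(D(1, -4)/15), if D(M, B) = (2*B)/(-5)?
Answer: 278/25 ≈ 11.120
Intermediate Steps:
D(M, B) = -2*B/5 (D(M, B) = (2*B)*(-⅕) = -2*B/5)
X(j) = 3 - 3*j (X(j) = -3*j + 3 = 3 - 3*j)
X(-1) + 48*(D(1, -4)/15) = (3 - 3*(-1)) + 48*(-⅖*(-4)/15) = (3 + 3) + 48*((8/5)*(1/15)) = 6 + 48*(8/75) = 6 + 128/25 = 278/25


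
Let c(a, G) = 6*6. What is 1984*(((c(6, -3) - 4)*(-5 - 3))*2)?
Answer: -1015808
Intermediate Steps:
c(a, G) = 36
1984*(((c(6, -3) - 4)*(-5 - 3))*2) = 1984*(((36 - 4)*(-5 - 3))*2) = 1984*((32*(-8))*2) = 1984*(-256*2) = 1984*(-512) = -1015808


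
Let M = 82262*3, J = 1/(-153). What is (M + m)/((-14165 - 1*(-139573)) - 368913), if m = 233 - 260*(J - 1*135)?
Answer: -43164467/37256265 ≈ -1.1586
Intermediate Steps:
J = -1/153 ≈ -0.0065359
M = 246786
m = 5406209/153 (m = 233 - 260*(-1/153 - 1*135) = 233 - 260*(-1/153 - 135) = 233 - 260*(-20656/153) = 233 + 5370560/153 = 5406209/153 ≈ 35335.)
(M + m)/((-14165 - 1*(-139573)) - 368913) = (246786 + 5406209/153)/((-14165 - 1*(-139573)) - 368913) = 43164467/(153*((-14165 + 139573) - 368913)) = 43164467/(153*(125408 - 368913)) = (43164467/153)/(-243505) = (43164467/153)*(-1/243505) = -43164467/37256265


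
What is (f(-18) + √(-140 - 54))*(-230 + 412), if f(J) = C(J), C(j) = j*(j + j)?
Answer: 117936 + 182*I*√194 ≈ 1.1794e+5 + 2535.0*I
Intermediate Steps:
C(j) = 2*j² (C(j) = j*(2*j) = 2*j²)
f(J) = 2*J²
(f(-18) + √(-140 - 54))*(-230 + 412) = (2*(-18)² + √(-140 - 54))*(-230 + 412) = (2*324 + √(-194))*182 = (648 + I*√194)*182 = 117936 + 182*I*√194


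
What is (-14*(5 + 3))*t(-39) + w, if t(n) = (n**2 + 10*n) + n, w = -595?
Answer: -122899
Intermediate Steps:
t(n) = n**2 + 11*n
(-14*(5 + 3))*t(-39) + w = (-14*(5 + 3))*(-39*(11 - 39)) - 595 = (-14*8)*(-39*(-28)) - 595 = -112*1092 - 595 = -122304 - 595 = -122899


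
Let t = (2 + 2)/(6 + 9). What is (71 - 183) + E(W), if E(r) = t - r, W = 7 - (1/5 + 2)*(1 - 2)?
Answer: -1814/15 ≈ -120.93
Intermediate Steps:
W = 46/5 (W = 7 - (⅕ + 2)*(-1) = 7 - 11*(-1)/5 = 7 - 1*(-11/5) = 7 + 11/5 = 46/5 ≈ 9.2000)
t = 4/15 ≈ 0.26667
E(r) = 4/15 - r
(71 - 183) + E(W) = (71 - 183) + (4/15 - 1*46/5) = -112 + (4/15 - 46/5) = -112 - 134/15 = -1814/15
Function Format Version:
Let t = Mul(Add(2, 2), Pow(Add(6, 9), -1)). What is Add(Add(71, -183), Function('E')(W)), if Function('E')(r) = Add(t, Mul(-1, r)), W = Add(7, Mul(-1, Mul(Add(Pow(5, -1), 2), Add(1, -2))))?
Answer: Rational(-1814, 15) ≈ -120.93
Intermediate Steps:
W = Rational(46, 5) (W = Add(7, Mul(-1, Mul(Add(Rational(1, 5), 2), -1))) = Add(7, Mul(-1, Mul(Rational(11, 5), -1))) = Add(7, Mul(-1, Rational(-11, 5))) = Add(7, Rational(11, 5)) = Rational(46, 5) ≈ 9.2000)
t = Rational(4, 15) (t = Mul(4, Pow(15, -1)) = Mul(4, Rational(1, 15)) = Rational(4, 15) ≈ 0.26667)
Function('E')(r) = Add(Rational(4, 15), Mul(-1, r))
Add(Add(71, -183), Function('E')(W)) = Add(Add(71, -183), Add(Rational(4, 15), Mul(-1, Rational(46, 5)))) = Add(-112, Add(Rational(4, 15), Rational(-46, 5))) = Add(-112, Rational(-134, 15)) = Rational(-1814, 15)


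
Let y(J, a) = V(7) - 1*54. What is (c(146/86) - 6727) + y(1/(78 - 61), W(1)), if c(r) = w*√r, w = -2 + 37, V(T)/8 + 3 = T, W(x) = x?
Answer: -6749 + 35*√3139/43 ≈ -6703.4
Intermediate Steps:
V(T) = -24 + 8*T
w = 35
c(r) = 35*√r
y(J, a) = -22 (y(J, a) = (-24 + 8*7) - 1*54 = (-24 + 56) - 54 = 32 - 54 = -22)
(c(146/86) - 6727) + y(1/(78 - 61), W(1)) = (35*√(146/86) - 6727) - 22 = (35*√(146*(1/86)) - 6727) - 22 = (35*√(73/43) - 6727) - 22 = (35*(√3139/43) - 6727) - 22 = (35*√3139/43 - 6727) - 22 = (-6727 + 35*√3139/43) - 22 = -6749 + 35*√3139/43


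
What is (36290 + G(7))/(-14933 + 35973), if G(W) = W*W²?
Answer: 36633/21040 ≈ 1.7411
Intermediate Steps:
G(W) = W³
(36290 + G(7))/(-14933 + 35973) = (36290 + 7³)/(-14933 + 35973) = (36290 + 343)/21040 = 36633*(1/21040) = 36633/21040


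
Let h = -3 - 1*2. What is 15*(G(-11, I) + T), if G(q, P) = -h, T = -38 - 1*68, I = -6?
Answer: -1515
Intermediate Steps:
h = -5 (h = -3 - 2 = -5)
T = -106 (T = -38 - 68 = -106)
G(q, P) = 5 (G(q, P) = -1*(-5) = 5)
15*(G(-11, I) + T) = 15*(5 - 106) = 15*(-101) = -1515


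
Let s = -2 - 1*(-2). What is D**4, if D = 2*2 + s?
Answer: 256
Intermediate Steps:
s = 0 (s = -2 + 2 = 0)
D = 4 (D = 2*2 + 0 = 4 + 0 = 4)
D**4 = 4**4 = 256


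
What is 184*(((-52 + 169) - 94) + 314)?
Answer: 62008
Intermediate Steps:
184*(((-52 + 169) - 94) + 314) = 184*((117 - 94) + 314) = 184*(23 + 314) = 184*337 = 62008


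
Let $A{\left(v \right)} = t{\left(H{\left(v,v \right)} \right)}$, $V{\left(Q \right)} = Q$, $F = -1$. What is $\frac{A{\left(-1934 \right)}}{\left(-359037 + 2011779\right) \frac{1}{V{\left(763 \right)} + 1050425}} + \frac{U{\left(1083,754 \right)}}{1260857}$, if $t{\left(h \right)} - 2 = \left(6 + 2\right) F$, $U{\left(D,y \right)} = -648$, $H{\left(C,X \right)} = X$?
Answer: $- \frac{33989134468}{8905432991} \approx -3.8167$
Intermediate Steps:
$t{\left(h \right)} = -6$ ($t{\left(h \right)} = 2 + \left(6 + 2\right) \left(-1\right) = 2 + 8 \left(-1\right) = 2 - 8 = -6$)
$A{\left(v \right)} = -6$
$\frac{A{\left(-1934 \right)}}{\left(-359037 + 2011779\right) \frac{1}{V{\left(763 \right)} + 1050425}} + \frac{U{\left(1083,754 \right)}}{1260857} = - \frac{6}{\left(-359037 + 2011779\right) \frac{1}{763 + 1050425}} - \frac{648}{1260857} = - \frac{6}{1652742 \cdot \frac{1}{1051188}} - \frac{648}{1260857} = - \frac{6}{\frac{275457}{175198}} - \frac{648}{1260857} = \left(-6\right) \frac{175198}{275457} - \frac{648}{1260857} = - \frac{350396}{91819} - \frac{648}{1260857} = - \frac{33989134468}{8905432991}$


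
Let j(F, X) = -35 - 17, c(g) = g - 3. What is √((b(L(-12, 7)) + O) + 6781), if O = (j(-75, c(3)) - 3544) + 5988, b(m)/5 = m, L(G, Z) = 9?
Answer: √9218 ≈ 96.010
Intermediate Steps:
c(g) = -3 + g
b(m) = 5*m
j(F, X) = -52
O = 2392 (O = (-52 - 3544) + 5988 = -3596 + 5988 = 2392)
√((b(L(-12, 7)) + O) + 6781) = √((5*9 + 2392) + 6781) = √((45 + 2392) + 6781) = √(2437 + 6781) = √9218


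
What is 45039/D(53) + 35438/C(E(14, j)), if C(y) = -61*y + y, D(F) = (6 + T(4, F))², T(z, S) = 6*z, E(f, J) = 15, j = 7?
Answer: 9601/900 ≈ 10.668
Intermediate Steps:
D(F) = 900 (D(F) = (6 + 6*4)² = (6 + 24)² = 30² = 900)
C(y) = -60*y
45039/D(53) + 35438/C(E(14, j)) = 45039/900 + 35438/((-60*15)) = 45039*(1/900) + 35438/(-900) = 15013/300 + 35438*(-1/900) = 15013/300 - 17719/450 = 9601/900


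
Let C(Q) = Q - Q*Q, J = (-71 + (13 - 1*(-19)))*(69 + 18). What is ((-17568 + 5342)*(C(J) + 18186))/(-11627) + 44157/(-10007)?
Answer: -1406687928369231/116351389 ≈ -1.2090e+7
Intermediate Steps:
J = -3393 (J = (-71 + (13 + 19))*87 = (-71 + 32)*87 = -39*87 = -3393)
C(Q) = Q - Q²
((-17568 + 5342)*(C(J) + 18186))/(-11627) + 44157/(-10007) = ((-17568 + 5342)*(-3393*(1 - 1*(-3393)) + 18186))/(-11627) + 44157/(-10007) = -12226*(-3393*(1 + 3393) + 18186)*(-1/11627) + 44157*(-1/10007) = -12226*(-3393*3394 + 18186)*(-1/11627) - 44157/10007 = -12226*(-11515842 + 18186)*(-1/11627) - 44157/10007 = -12226*(-11497656)*(-1/11627) - 44157/10007 = 140570342256*(-1/11627) - 44157/10007 = -140570342256/11627 - 44157/10007 = -1406687928369231/116351389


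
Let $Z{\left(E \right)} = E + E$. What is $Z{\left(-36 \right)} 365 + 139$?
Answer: $-26141$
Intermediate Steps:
$Z{\left(E \right)} = 2 E$
$Z{\left(-36 \right)} 365 + 139 = 2 \left(-36\right) 365 + 139 = \left(-72\right) 365 + 139 = -26280 + 139 = -26141$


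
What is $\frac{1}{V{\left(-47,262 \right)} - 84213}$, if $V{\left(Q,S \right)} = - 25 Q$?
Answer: $- \frac{1}{83038} \approx -1.2043 \cdot 10^{-5}$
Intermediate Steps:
$\frac{1}{V{\left(-47,262 \right)} - 84213} = \frac{1}{\left(-25\right) \left(-47\right) - 84213} = \frac{1}{1175 - 84213} = \frac{1}{-83038} = - \frac{1}{83038}$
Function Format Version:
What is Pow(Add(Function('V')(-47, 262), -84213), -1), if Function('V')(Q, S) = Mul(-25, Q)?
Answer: Rational(-1, 83038) ≈ -1.2043e-5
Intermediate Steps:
Pow(Add(Function('V')(-47, 262), -84213), -1) = Pow(Add(Mul(-25, -47), -84213), -1) = Pow(Add(1175, -84213), -1) = Pow(-83038, -1) = Rational(-1, 83038)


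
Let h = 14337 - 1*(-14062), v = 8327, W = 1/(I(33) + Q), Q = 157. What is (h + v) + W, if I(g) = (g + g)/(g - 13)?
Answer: 58871788/1603 ≈ 36726.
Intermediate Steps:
I(g) = 2*g/(-13 + g) (I(g) = (2*g)/(-13 + g) = 2*g/(-13 + g))
W = 10/1603 (W = 1/(2*33/(-13 + 33) + 157) = 1/(2*33/20 + 157) = 1/(2*33*(1/20) + 157) = 1/(33/10 + 157) = 1/(1603/10) = 10/1603 ≈ 0.0062383)
h = 28399 (h = 14337 + 14062 = 28399)
(h + v) + W = (28399 + 8327) + 10/1603 = 36726 + 10/1603 = 58871788/1603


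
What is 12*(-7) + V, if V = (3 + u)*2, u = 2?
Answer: -74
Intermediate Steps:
V = 10 (V = (3 + 2)*2 = 5*2 = 10)
12*(-7) + V = 12*(-7) + 10 = -84 + 10 = -74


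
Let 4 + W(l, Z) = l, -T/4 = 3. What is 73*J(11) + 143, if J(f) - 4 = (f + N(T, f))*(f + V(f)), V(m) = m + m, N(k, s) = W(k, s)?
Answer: -11610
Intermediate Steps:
T = -12 (T = -4*3 = -12)
W(l, Z) = -4 + l
N(k, s) = -4 + k
V(m) = 2*m
J(f) = 4 + 3*f*(-16 + f) (J(f) = 4 + (f + (-4 - 12))*(f + 2*f) = 4 + (f - 16)*(3*f) = 4 + (-16 + f)*(3*f) = 4 + 3*f*(-16 + f))
73*J(11) + 143 = 73*(4 - 48*11 + 3*11²) + 143 = 73*(4 - 528 + 3*121) + 143 = 73*(4 - 528 + 363) + 143 = 73*(-161) + 143 = -11753 + 143 = -11610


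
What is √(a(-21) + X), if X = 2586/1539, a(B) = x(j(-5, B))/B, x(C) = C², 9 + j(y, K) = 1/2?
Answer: I*√10087917/2394 ≈ 1.3267*I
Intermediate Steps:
j(y, K) = -17/2 (j(y, K) = -9 + 1/2 = -9 + ½ = -17/2)
a(B) = 289/(4*B) (a(B) = (-17/2)²/B = 289/(4*B))
X = 862/513 (X = 2586*(1/1539) = 862/513 ≈ 1.6803)
√(a(-21) + X) = √((289/4)/(-21) + 862/513) = √((289/4)*(-1/21) + 862/513) = √(-289/84 + 862/513) = √(-25283/14364) = I*√10087917/2394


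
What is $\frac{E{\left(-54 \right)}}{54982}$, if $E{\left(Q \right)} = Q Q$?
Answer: $\frac{1458}{27491} \approx 0.053036$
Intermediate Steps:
$E{\left(Q \right)} = Q^{2}$
$\frac{E{\left(-54 \right)}}{54982} = \frac{\left(-54\right)^{2}}{54982} = 2916 \cdot \frac{1}{54982} = \frac{1458}{27491}$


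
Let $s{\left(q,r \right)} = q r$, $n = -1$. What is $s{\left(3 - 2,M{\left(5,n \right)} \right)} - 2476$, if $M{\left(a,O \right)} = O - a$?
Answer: $-2482$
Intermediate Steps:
$s{\left(3 - 2,M{\left(5,n \right)} \right)} - 2476 = \left(3 - 2\right) \left(-1 - 5\right) - 2476 = 1 \left(-6\right) - 2476 = -6 - 2476 = -2482$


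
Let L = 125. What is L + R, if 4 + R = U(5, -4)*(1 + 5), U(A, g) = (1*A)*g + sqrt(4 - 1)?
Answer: 1 + 6*sqrt(3) ≈ 11.392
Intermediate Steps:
U(A, g) = sqrt(3) + A*g (U(A, g) = A*g + sqrt(3) = sqrt(3) + A*g)
R = -124 + 6*sqrt(3) (R = -4 + (sqrt(3) + 5*(-4))*(1 + 5) = -4 + (sqrt(3) - 20)*6 = -4 + (-20 + sqrt(3))*6 = -4 + (-120 + 6*sqrt(3)) = -124 + 6*sqrt(3) ≈ -113.61)
L + R = 125 + (-124 + 6*sqrt(3)) = 1 + 6*sqrt(3)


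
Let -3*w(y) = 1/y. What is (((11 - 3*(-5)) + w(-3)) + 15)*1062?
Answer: 43660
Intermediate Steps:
w(y) = -1/(3*y)
(((11 - 3*(-5)) + w(-3)) + 15)*1062 = (((11 - 3*(-5)) - 1/3/(-3)) + 15)*1062 = (((11 + 15) - 1/3*(-1/3)) + 15)*1062 = ((26 + 1/9) + 15)*1062 = (235/9 + 15)*1062 = (370/9)*1062 = 43660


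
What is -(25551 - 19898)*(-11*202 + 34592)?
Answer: -182987610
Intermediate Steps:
-(25551 - 19898)*(-11*202 + 34592) = -5653*(-2222 + 34592) = -5653*32370 = -1*182987610 = -182987610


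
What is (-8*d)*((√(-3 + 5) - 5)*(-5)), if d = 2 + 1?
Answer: -600 + 120*√2 ≈ -430.29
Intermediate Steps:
d = 3
(-8*d)*((√(-3 + 5) - 5)*(-5)) = (-8*3)*((√(-3 + 5) - 5)*(-5)) = -24*(√2 - 5)*(-5) = -24*(-5 + √2)*(-5) = -24*(25 - 5*√2) = -600 + 120*√2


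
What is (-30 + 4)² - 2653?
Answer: -1977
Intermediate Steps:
(-30 + 4)² - 2653 = (-26)² - 2653 = 676 - 2653 = -1977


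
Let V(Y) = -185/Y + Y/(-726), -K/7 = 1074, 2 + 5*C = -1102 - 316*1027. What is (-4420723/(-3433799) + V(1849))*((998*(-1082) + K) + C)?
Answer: 6018261995553817087/3841202082355 ≈ 1.5668e+6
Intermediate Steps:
C = -325636/5 (C = -2/5 + (-1102 - 316*1027)/5 = -2/5 + (-1102 - 324532)/5 = -2/5 + (1/5)*(-325634) = -2/5 - 325634/5 = -325636/5 ≈ -65127.)
K = -7518 (K = -7*1074 = -7518)
V(Y) = -185/Y - Y/726 (V(Y) = -185/Y + Y*(-1/726) = -185/Y - Y/726)
(-4420723/(-3433799) + V(1849))*((998*(-1082) + K) + C) = (-4420723/(-3433799) + (-185/1849 - 1/726*1849))*((998*(-1082) - 7518) - 325636/5) = (-4420723*(-1/3433799) + (-185*1/1849 - 1849/726))*((-1079836 - 7518) - 325636/5) = (4420723/3433799 + (-185/1849 - 1849/726))*(-1087354 - 325636/5) = (4420723/3433799 - 3553111/1342374)*(-5762406/5) = -6266405382287/4609442498826*(-5762406/5) = 6018261995553817087/3841202082355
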